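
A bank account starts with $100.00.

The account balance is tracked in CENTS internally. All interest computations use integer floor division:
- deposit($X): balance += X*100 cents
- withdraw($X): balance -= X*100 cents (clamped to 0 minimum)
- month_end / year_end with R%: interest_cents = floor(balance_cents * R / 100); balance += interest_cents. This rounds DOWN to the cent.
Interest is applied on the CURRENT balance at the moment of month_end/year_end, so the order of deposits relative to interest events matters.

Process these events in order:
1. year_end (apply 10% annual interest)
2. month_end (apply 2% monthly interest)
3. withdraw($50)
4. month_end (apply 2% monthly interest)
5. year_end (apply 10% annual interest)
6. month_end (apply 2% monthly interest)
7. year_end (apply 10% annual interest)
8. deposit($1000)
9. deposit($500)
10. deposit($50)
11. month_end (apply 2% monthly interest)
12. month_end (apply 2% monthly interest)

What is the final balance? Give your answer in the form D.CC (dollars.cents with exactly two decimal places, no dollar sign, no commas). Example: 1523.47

After 1 (year_end (apply 10% annual interest)): balance=$110.00 total_interest=$10.00
After 2 (month_end (apply 2% monthly interest)): balance=$112.20 total_interest=$12.20
After 3 (withdraw($50)): balance=$62.20 total_interest=$12.20
After 4 (month_end (apply 2% monthly interest)): balance=$63.44 total_interest=$13.44
After 5 (year_end (apply 10% annual interest)): balance=$69.78 total_interest=$19.78
After 6 (month_end (apply 2% monthly interest)): balance=$71.17 total_interest=$21.17
After 7 (year_end (apply 10% annual interest)): balance=$78.28 total_interest=$28.28
After 8 (deposit($1000)): balance=$1078.28 total_interest=$28.28
After 9 (deposit($500)): balance=$1578.28 total_interest=$28.28
After 10 (deposit($50)): balance=$1628.28 total_interest=$28.28
After 11 (month_end (apply 2% monthly interest)): balance=$1660.84 total_interest=$60.84
After 12 (month_end (apply 2% monthly interest)): balance=$1694.05 total_interest=$94.05

Answer: 1694.05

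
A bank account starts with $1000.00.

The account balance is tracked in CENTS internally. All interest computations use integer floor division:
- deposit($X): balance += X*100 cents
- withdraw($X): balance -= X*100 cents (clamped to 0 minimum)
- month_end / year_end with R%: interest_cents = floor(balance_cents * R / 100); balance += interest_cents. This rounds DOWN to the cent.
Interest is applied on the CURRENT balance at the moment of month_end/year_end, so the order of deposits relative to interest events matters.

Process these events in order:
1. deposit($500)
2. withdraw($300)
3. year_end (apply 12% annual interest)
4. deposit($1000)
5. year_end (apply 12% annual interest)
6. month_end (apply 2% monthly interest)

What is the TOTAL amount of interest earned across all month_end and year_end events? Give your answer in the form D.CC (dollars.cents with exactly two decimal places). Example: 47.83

Answer: 477.78

Derivation:
After 1 (deposit($500)): balance=$1500.00 total_interest=$0.00
After 2 (withdraw($300)): balance=$1200.00 total_interest=$0.00
After 3 (year_end (apply 12% annual interest)): balance=$1344.00 total_interest=$144.00
After 4 (deposit($1000)): balance=$2344.00 total_interest=$144.00
After 5 (year_end (apply 12% annual interest)): balance=$2625.28 total_interest=$425.28
After 6 (month_end (apply 2% monthly interest)): balance=$2677.78 total_interest=$477.78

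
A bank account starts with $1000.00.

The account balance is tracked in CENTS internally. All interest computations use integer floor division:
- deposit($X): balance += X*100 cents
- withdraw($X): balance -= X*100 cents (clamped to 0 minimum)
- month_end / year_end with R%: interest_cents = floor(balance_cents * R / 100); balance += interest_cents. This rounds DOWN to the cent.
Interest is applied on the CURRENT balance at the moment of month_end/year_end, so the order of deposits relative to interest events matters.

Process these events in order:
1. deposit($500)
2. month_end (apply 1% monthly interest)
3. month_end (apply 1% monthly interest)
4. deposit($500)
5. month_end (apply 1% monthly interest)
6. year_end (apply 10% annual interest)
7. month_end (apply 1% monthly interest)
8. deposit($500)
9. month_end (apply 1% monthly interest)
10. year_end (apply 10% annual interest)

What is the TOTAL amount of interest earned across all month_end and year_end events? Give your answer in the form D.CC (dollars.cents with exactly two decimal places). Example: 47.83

After 1 (deposit($500)): balance=$1500.00 total_interest=$0.00
After 2 (month_end (apply 1% monthly interest)): balance=$1515.00 total_interest=$15.00
After 3 (month_end (apply 1% monthly interest)): balance=$1530.15 total_interest=$30.15
After 4 (deposit($500)): balance=$2030.15 total_interest=$30.15
After 5 (month_end (apply 1% monthly interest)): balance=$2050.45 total_interest=$50.45
After 6 (year_end (apply 10% annual interest)): balance=$2255.49 total_interest=$255.49
After 7 (month_end (apply 1% monthly interest)): balance=$2278.04 total_interest=$278.04
After 8 (deposit($500)): balance=$2778.04 total_interest=$278.04
After 9 (month_end (apply 1% monthly interest)): balance=$2805.82 total_interest=$305.82
After 10 (year_end (apply 10% annual interest)): balance=$3086.40 total_interest=$586.40

Answer: 586.40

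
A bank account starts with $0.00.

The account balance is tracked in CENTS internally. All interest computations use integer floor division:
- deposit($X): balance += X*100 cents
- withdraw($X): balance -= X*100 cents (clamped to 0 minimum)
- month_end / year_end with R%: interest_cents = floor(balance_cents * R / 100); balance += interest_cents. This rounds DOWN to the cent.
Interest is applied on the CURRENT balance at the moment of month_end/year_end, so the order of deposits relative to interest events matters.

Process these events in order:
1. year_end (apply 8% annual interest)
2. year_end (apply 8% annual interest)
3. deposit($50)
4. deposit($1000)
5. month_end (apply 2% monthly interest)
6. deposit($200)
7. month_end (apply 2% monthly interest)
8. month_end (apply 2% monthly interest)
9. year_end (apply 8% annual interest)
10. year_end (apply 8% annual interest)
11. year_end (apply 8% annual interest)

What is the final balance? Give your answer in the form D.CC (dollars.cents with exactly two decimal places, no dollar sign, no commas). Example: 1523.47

Answer: 1665.74

Derivation:
After 1 (year_end (apply 8% annual interest)): balance=$0.00 total_interest=$0.00
After 2 (year_end (apply 8% annual interest)): balance=$0.00 total_interest=$0.00
After 3 (deposit($50)): balance=$50.00 total_interest=$0.00
After 4 (deposit($1000)): balance=$1050.00 total_interest=$0.00
After 5 (month_end (apply 2% monthly interest)): balance=$1071.00 total_interest=$21.00
After 6 (deposit($200)): balance=$1271.00 total_interest=$21.00
After 7 (month_end (apply 2% monthly interest)): balance=$1296.42 total_interest=$46.42
After 8 (month_end (apply 2% monthly interest)): balance=$1322.34 total_interest=$72.34
After 9 (year_end (apply 8% annual interest)): balance=$1428.12 total_interest=$178.12
After 10 (year_end (apply 8% annual interest)): balance=$1542.36 total_interest=$292.36
After 11 (year_end (apply 8% annual interest)): balance=$1665.74 total_interest=$415.74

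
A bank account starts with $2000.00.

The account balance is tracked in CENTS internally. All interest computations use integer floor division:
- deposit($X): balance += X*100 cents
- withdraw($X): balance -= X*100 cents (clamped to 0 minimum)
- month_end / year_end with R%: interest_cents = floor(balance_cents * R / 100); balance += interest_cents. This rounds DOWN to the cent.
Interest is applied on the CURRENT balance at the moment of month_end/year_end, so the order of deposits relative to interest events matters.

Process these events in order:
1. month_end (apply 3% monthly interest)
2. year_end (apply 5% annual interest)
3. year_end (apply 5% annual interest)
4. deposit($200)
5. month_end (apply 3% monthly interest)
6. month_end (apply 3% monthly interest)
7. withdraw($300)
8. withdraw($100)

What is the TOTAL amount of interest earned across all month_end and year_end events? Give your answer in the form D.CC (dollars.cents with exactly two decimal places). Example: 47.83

After 1 (month_end (apply 3% monthly interest)): balance=$2060.00 total_interest=$60.00
After 2 (year_end (apply 5% annual interest)): balance=$2163.00 total_interest=$163.00
After 3 (year_end (apply 5% annual interest)): balance=$2271.15 total_interest=$271.15
After 4 (deposit($200)): balance=$2471.15 total_interest=$271.15
After 5 (month_end (apply 3% monthly interest)): balance=$2545.28 total_interest=$345.28
After 6 (month_end (apply 3% monthly interest)): balance=$2621.63 total_interest=$421.63
After 7 (withdraw($300)): balance=$2321.63 total_interest=$421.63
After 8 (withdraw($100)): balance=$2221.63 total_interest=$421.63

Answer: 421.63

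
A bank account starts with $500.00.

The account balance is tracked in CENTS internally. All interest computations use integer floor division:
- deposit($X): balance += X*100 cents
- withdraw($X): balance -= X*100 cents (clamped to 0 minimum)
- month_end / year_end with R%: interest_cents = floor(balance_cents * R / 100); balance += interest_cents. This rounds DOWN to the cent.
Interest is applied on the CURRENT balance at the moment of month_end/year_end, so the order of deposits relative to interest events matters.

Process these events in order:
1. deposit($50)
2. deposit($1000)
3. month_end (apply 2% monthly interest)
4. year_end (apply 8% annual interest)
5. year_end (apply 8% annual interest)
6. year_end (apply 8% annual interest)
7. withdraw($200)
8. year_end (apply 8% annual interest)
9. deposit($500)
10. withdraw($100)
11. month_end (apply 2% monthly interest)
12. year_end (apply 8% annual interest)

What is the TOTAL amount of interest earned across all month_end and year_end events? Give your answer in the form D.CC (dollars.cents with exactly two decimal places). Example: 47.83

Answer: 822.12

Derivation:
After 1 (deposit($50)): balance=$550.00 total_interest=$0.00
After 2 (deposit($1000)): balance=$1550.00 total_interest=$0.00
After 3 (month_end (apply 2% monthly interest)): balance=$1581.00 total_interest=$31.00
After 4 (year_end (apply 8% annual interest)): balance=$1707.48 total_interest=$157.48
After 5 (year_end (apply 8% annual interest)): balance=$1844.07 total_interest=$294.07
After 6 (year_end (apply 8% annual interest)): balance=$1991.59 total_interest=$441.59
After 7 (withdraw($200)): balance=$1791.59 total_interest=$441.59
After 8 (year_end (apply 8% annual interest)): balance=$1934.91 total_interest=$584.91
After 9 (deposit($500)): balance=$2434.91 total_interest=$584.91
After 10 (withdraw($100)): balance=$2334.91 total_interest=$584.91
After 11 (month_end (apply 2% monthly interest)): balance=$2381.60 total_interest=$631.60
After 12 (year_end (apply 8% annual interest)): balance=$2572.12 total_interest=$822.12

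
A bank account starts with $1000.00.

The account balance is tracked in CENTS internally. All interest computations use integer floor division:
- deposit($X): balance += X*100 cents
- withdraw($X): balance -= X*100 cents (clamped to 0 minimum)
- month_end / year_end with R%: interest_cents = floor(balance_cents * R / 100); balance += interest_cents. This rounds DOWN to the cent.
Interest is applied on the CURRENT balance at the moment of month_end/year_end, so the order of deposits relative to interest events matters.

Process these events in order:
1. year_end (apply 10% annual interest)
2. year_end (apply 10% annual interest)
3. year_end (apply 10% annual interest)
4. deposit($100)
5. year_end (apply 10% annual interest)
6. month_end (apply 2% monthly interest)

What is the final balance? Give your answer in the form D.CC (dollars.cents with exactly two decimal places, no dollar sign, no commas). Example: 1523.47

Answer: 1605.58

Derivation:
After 1 (year_end (apply 10% annual interest)): balance=$1100.00 total_interest=$100.00
After 2 (year_end (apply 10% annual interest)): balance=$1210.00 total_interest=$210.00
After 3 (year_end (apply 10% annual interest)): balance=$1331.00 total_interest=$331.00
After 4 (deposit($100)): balance=$1431.00 total_interest=$331.00
After 5 (year_end (apply 10% annual interest)): balance=$1574.10 total_interest=$474.10
After 6 (month_end (apply 2% monthly interest)): balance=$1605.58 total_interest=$505.58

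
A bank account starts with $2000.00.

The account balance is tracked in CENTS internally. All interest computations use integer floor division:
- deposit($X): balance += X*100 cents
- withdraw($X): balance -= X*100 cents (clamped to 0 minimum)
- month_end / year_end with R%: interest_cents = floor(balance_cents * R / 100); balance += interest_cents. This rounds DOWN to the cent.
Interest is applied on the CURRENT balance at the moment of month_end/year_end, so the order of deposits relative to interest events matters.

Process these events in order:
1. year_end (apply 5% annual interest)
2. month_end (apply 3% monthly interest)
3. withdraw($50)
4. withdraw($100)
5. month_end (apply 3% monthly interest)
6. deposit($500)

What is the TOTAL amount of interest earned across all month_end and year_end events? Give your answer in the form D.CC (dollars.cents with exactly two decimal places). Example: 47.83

After 1 (year_end (apply 5% annual interest)): balance=$2100.00 total_interest=$100.00
After 2 (month_end (apply 3% monthly interest)): balance=$2163.00 total_interest=$163.00
After 3 (withdraw($50)): balance=$2113.00 total_interest=$163.00
After 4 (withdraw($100)): balance=$2013.00 total_interest=$163.00
After 5 (month_end (apply 3% monthly interest)): balance=$2073.39 total_interest=$223.39
After 6 (deposit($500)): balance=$2573.39 total_interest=$223.39

Answer: 223.39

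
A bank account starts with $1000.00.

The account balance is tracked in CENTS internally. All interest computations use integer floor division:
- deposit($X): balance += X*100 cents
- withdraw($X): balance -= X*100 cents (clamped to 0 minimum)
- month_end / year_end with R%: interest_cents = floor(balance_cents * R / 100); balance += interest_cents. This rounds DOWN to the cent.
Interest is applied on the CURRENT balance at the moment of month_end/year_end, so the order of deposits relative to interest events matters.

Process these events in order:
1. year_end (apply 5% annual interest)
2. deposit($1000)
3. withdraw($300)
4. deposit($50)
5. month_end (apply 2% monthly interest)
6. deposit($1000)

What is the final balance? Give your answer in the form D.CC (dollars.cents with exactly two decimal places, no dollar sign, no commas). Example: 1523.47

After 1 (year_end (apply 5% annual interest)): balance=$1050.00 total_interest=$50.00
After 2 (deposit($1000)): balance=$2050.00 total_interest=$50.00
After 3 (withdraw($300)): balance=$1750.00 total_interest=$50.00
After 4 (deposit($50)): balance=$1800.00 total_interest=$50.00
After 5 (month_end (apply 2% monthly interest)): balance=$1836.00 total_interest=$86.00
After 6 (deposit($1000)): balance=$2836.00 total_interest=$86.00

Answer: 2836.00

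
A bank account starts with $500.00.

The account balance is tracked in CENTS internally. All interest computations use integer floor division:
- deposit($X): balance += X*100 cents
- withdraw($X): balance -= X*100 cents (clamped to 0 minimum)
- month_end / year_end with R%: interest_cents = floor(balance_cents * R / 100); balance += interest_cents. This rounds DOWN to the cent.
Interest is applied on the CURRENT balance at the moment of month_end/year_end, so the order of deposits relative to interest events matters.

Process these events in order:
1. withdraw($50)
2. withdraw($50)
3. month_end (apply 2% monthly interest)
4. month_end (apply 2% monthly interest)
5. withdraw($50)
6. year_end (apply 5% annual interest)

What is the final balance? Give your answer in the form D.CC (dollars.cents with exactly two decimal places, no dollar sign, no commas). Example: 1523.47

After 1 (withdraw($50)): balance=$450.00 total_interest=$0.00
After 2 (withdraw($50)): balance=$400.00 total_interest=$0.00
After 3 (month_end (apply 2% monthly interest)): balance=$408.00 total_interest=$8.00
After 4 (month_end (apply 2% monthly interest)): balance=$416.16 total_interest=$16.16
After 5 (withdraw($50)): balance=$366.16 total_interest=$16.16
After 6 (year_end (apply 5% annual interest)): balance=$384.46 total_interest=$34.46

Answer: 384.46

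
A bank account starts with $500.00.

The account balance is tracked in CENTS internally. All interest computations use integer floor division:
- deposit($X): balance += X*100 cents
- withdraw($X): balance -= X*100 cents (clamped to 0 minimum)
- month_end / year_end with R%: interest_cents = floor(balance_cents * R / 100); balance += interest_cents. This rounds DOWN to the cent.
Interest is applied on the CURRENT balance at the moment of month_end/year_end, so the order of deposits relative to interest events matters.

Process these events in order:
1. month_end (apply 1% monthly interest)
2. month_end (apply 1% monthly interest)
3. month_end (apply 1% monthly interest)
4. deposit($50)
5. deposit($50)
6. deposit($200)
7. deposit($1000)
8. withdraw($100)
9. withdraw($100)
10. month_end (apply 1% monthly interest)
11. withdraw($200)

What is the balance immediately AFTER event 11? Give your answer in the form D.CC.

Answer: 1431.30

Derivation:
After 1 (month_end (apply 1% monthly interest)): balance=$505.00 total_interest=$5.00
After 2 (month_end (apply 1% monthly interest)): balance=$510.05 total_interest=$10.05
After 3 (month_end (apply 1% monthly interest)): balance=$515.15 total_interest=$15.15
After 4 (deposit($50)): balance=$565.15 total_interest=$15.15
After 5 (deposit($50)): balance=$615.15 total_interest=$15.15
After 6 (deposit($200)): balance=$815.15 total_interest=$15.15
After 7 (deposit($1000)): balance=$1815.15 total_interest=$15.15
After 8 (withdraw($100)): balance=$1715.15 total_interest=$15.15
After 9 (withdraw($100)): balance=$1615.15 total_interest=$15.15
After 10 (month_end (apply 1% monthly interest)): balance=$1631.30 total_interest=$31.30
After 11 (withdraw($200)): balance=$1431.30 total_interest=$31.30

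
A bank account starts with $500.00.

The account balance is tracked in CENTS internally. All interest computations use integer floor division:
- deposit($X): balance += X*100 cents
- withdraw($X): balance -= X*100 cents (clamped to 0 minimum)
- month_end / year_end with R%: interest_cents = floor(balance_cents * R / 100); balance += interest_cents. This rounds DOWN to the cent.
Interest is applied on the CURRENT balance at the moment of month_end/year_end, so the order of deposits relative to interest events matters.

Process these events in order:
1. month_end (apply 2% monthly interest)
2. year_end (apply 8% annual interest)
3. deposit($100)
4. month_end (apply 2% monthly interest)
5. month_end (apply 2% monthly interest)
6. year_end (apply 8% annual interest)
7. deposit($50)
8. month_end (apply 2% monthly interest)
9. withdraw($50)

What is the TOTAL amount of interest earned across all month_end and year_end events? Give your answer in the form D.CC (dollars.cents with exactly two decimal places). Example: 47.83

After 1 (month_end (apply 2% monthly interest)): balance=$510.00 total_interest=$10.00
After 2 (year_end (apply 8% annual interest)): balance=$550.80 total_interest=$50.80
After 3 (deposit($100)): balance=$650.80 total_interest=$50.80
After 4 (month_end (apply 2% monthly interest)): balance=$663.81 total_interest=$63.81
After 5 (month_end (apply 2% monthly interest)): balance=$677.08 total_interest=$77.08
After 6 (year_end (apply 8% annual interest)): balance=$731.24 total_interest=$131.24
After 7 (deposit($50)): balance=$781.24 total_interest=$131.24
After 8 (month_end (apply 2% monthly interest)): balance=$796.86 total_interest=$146.86
After 9 (withdraw($50)): balance=$746.86 total_interest=$146.86

Answer: 146.86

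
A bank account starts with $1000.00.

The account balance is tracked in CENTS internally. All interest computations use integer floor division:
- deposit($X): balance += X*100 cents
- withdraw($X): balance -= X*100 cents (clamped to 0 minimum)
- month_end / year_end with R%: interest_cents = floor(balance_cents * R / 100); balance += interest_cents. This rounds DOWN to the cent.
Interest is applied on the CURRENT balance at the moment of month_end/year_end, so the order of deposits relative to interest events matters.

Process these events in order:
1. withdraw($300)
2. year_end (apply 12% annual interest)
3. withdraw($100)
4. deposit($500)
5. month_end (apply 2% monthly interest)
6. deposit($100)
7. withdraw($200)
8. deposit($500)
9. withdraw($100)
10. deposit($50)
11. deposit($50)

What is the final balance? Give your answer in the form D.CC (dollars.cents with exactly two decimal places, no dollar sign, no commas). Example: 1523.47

Answer: 1607.68

Derivation:
After 1 (withdraw($300)): balance=$700.00 total_interest=$0.00
After 2 (year_end (apply 12% annual interest)): balance=$784.00 total_interest=$84.00
After 3 (withdraw($100)): balance=$684.00 total_interest=$84.00
After 4 (deposit($500)): balance=$1184.00 total_interest=$84.00
After 5 (month_end (apply 2% monthly interest)): balance=$1207.68 total_interest=$107.68
After 6 (deposit($100)): balance=$1307.68 total_interest=$107.68
After 7 (withdraw($200)): balance=$1107.68 total_interest=$107.68
After 8 (deposit($500)): balance=$1607.68 total_interest=$107.68
After 9 (withdraw($100)): balance=$1507.68 total_interest=$107.68
After 10 (deposit($50)): balance=$1557.68 total_interest=$107.68
After 11 (deposit($50)): balance=$1607.68 total_interest=$107.68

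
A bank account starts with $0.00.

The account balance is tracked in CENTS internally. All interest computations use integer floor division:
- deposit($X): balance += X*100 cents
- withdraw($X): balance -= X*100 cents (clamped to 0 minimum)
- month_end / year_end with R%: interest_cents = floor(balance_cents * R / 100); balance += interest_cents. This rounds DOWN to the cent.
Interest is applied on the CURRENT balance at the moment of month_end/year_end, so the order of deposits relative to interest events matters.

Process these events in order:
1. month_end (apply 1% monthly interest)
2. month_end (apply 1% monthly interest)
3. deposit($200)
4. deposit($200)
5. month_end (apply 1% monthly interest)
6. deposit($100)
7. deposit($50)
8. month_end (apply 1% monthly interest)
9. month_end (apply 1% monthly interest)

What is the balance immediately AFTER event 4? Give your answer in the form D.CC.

Answer: 400.00

Derivation:
After 1 (month_end (apply 1% monthly interest)): balance=$0.00 total_interest=$0.00
After 2 (month_end (apply 1% monthly interest)): balance=$0.00 total_interest=$0.00
After 3 (deposit($200)): balance=$200.00 total_interest=$0.00
After 4 (deposit($200)): balance=$400.00 total_interest=$0.00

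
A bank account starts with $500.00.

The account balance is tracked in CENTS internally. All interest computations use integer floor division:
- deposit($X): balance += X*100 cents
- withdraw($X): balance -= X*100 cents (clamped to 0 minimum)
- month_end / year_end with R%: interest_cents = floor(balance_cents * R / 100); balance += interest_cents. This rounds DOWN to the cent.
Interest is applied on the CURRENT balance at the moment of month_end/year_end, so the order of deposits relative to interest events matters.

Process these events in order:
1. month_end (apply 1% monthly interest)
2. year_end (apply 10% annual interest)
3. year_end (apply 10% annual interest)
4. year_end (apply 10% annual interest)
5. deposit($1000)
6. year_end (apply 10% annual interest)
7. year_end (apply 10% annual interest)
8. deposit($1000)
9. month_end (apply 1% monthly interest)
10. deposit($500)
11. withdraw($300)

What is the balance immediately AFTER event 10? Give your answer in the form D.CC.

Answer: 3553.52

Derivation:
After 1 (month_end (apply 1% monthly interest)): balance=$505.00 total_interest=$5.00
After 2 (year_end (apply 10% annual interest)): balance=$555.50 total_interest=$55.50
After 3 (year_end (apply 10% annual interest)): balance=$611.05 total_interest=$111.05
After 4 (year_end (apply 10% annual interest)): balance=$672.15 total_interest=$172.15
After 5 (deposit($1000)): balance=$1672.15 total_interest=$172.15
After 6 (year_end (apply 10% annual interest)): balance=$1839.36 total_interest=$339.36
After 7 (year_end (apply 10% annual interest)): balance=$2023.29 total_interest=$523.29
After 8 (deposit($1000)): balance=$3023.29 total_interest=$523.29
After 9 (month_end (apply 1% monthly interest)): balance=$3053.52 total_interest=$553.52
After 10 (deposit($500)): balance=$3553.52 total_interest=$553.52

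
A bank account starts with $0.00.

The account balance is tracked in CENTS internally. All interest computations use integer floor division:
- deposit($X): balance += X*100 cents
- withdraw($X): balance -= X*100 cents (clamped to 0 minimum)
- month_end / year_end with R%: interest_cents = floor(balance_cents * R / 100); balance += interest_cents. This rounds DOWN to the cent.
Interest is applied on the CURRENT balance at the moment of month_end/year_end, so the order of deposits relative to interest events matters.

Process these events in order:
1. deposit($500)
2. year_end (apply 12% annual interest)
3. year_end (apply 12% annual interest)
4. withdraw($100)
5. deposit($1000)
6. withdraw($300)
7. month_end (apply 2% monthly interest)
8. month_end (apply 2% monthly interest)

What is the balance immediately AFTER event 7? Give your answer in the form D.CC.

After 1 (deposit($500)): balance=$500.00 total_interest=$0.00
After 2 (year_end (apply 12% annual interest)): balance=$560.00 total_interest=$60.00
After 3 (year_end (apply 12% annual interest)): balance=$627.20 total_interest=$127.20
After 4 (withdraw($100)): balance=$527.20 total_interest=$127.20
After 5 (deposit($1000)): balance=$1527.20 total_interest=$127.20
After 6 (withdraw($300)): balance=$1227.20 total_interest=$127.20
After 7 (month_end (apply 2% monthly interest)): balance=$1251.74 total_interest=$151.74

Answer: 1251.74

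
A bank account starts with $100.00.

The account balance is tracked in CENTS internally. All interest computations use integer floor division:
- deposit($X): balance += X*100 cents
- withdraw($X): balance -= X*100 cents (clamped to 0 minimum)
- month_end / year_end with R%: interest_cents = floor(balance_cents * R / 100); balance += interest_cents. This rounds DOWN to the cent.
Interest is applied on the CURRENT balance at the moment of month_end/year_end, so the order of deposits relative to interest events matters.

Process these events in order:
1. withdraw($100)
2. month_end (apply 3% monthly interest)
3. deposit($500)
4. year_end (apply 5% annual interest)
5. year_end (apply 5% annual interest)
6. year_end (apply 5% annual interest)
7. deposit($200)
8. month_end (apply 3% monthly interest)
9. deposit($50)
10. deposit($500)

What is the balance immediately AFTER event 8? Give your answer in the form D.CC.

Answer: 802.17

Derivation:
After 1 (withdraw($100)): balance=$0.00 total_interest=$0.00
After 2 (month_end (apply 3% monthly interest)): balance=$0.00 total_interest=$0.00
After 3 (deposit($500)): balance=$500.00 total_interest=$0.00
After 4 (year_end (apply 5% annual interest)): balance=$525.00 total_interest=$25.00
After 5 (year_end (apply 5% annual interest)): balance=$551.25 total_interest=$51.25
After 6 (year_end (apply 5% annual interest)): balance=$578.81 total_interest=$78.81
After 7 (deposit($200)): balance=$778.81 total_interest=$78.81
After 8 (month_end (apply 3% monthly interest)): balance=$802.17 total_interest=$102.17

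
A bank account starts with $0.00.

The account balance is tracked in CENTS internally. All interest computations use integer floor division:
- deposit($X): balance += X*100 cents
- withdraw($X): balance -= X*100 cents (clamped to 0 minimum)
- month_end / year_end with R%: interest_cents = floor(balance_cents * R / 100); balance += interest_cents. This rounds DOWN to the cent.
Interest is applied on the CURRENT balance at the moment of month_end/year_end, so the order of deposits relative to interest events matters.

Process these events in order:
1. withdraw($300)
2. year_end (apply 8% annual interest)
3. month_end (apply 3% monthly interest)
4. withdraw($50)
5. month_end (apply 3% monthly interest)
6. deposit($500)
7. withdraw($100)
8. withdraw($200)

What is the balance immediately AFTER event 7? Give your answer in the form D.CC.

Answer: 400.00

Derivation:
After 1 (withdraw($300)): balance=$0.00 total_interest=$0.00
After 2 (year_end (apply 8% annual interest)): balance=$0.00 total_interest=$0.00
After 3 (month_end (apply 3% monthly interest)): balance=$0.00 total_interest=$0.00
After 4 (withdraw($50)): balance=$0.00 total_interest=$0.00
After 5 (month_end (apply 3% monthly interest)): balance=$0.00 total_interest=$0.00
After 6 (deposit($500)): balance=$500.00 total_interest=$0.00
After 7 (withdraw($100)): balance=$400.00 total_interest=$0.00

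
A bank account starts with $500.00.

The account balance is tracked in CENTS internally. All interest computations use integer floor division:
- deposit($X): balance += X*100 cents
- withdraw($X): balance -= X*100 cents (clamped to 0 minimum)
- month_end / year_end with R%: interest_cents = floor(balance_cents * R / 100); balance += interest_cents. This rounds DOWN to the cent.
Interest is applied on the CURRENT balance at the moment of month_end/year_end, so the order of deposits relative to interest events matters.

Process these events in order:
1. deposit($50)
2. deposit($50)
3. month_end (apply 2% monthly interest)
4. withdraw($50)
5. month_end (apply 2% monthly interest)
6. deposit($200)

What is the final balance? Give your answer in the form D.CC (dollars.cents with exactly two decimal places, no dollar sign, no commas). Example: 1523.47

Answer: 773.24

Derivation:
After 1 (deposit($50)): balance=$550.00 total_interest=$0.00
After 2 (deposit($50)): balance=$600.00 total_interest=$0.00
After 3 (month_end (apply 2% monthly interest)): balance=$612.00 total_interest=$12.00
After 4 (withdraw($50)): balance=$562.00 total_interest=$12.00
After 5 (month_end (apply 2% monthly interest)): balance=$573.24 total_interest=$23.24
After 6 (deposit($200)): balance=$773.24 total_interest=$23.24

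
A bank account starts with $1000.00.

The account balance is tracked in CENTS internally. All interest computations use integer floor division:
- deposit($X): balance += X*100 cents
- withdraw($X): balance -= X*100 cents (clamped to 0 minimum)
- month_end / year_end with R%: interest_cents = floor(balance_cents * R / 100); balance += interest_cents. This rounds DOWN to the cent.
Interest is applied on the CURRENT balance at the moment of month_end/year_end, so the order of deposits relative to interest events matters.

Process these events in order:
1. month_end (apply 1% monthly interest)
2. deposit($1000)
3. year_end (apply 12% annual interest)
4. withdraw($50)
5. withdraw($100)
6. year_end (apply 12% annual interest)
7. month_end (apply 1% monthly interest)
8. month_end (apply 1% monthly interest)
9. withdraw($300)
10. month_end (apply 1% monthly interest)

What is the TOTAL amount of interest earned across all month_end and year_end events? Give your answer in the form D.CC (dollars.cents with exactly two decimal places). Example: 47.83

Answer: 571.63

Derivation:
After 1 (month_end (apply 1% monthly interest)): balance=$1010.00 total_interest=$10.00
After 2 (deposit($1000)): balance=$2010.00 total_interest=$10.00
After 3 (year_end (apply 12% annual interest)): balance=$2251.20 total_interest=$251.20
After 4 (withdraw($50)): balance=$2201.20 total_interest=$251.20
After 5 (withdraw($100)): balance=$2101.20 total_interest=$251.20
After 6 (year_end (apply 12% annual interest)): balance=$2353.34 total_interest=$503.34
After 7 (month_end (apply 1% monthly interest)): balance=$2376.87 total_interest=$526.87
After 8 (month_end (apply 1% monthly interest)): balance=$2400.63 total_interest=$550.63
After 9 (withdraw($300)): balance=$2100.63 total_interest=$550.63
After 10 (month_end (apply 1% monthly interest)): balance=$2121.63 total_interest=$571.63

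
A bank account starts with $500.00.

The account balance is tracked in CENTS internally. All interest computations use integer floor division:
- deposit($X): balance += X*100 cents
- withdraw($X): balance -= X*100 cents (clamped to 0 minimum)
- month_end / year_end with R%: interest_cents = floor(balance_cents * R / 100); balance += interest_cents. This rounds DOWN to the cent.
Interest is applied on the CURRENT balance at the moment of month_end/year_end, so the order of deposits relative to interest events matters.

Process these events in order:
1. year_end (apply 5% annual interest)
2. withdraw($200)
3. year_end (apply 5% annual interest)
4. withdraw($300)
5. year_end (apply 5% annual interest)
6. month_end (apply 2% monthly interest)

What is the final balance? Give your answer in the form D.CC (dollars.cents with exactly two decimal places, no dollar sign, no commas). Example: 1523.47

After 1 (year_end (apply 5% annual interest)): balance=$525.00 total_interest=$25.00
After 2 (withdraw($200)): balance=$325.00 total_interest=$25.00
After 3 (year_end (apply 5% annual interest)): balance=$341.25 total_interest=$41.25
After 4 (withdraw($300)): balance=$41.25 total_interest=$41.25
After 5 (year_end (apply 5% annual interest)): balance=$43.31 total_interest=$43.31
After 6 (month_end (apply 2% monthly interest)): balance=$44.17 total_interest=$44.17

Answer: 44.17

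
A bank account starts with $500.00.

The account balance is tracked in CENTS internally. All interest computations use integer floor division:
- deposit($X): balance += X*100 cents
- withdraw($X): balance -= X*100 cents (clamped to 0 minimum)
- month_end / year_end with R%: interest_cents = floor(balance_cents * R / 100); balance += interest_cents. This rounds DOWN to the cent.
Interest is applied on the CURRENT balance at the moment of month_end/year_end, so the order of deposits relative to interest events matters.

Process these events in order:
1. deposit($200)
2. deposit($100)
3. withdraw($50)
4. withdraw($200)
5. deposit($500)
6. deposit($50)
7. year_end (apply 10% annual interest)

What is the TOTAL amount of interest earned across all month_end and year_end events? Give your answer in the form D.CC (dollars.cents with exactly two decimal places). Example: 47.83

Answer: 110.00

Derivation:
After 1 (deposit($200)): balance=$700.00 total_interest=$0.00
After 2 (deposit($100)): balance=$800.00 total_interest=$0.00
After 3 (withdraw($50)): balance=$750.00 total_interest=$0.00
After 4 (withdraw($200)): balance=$550.00 total_interest=$0.00
After 5 (deposit($500)): balance=$1050.00 total_interest=$0.00
After 6 (deposit($50)): balance=$1100.00 total_interest=$0.00
After 7 (year_end (apply 10% annual interest)): balance=$1210.00 total_interest=$110.00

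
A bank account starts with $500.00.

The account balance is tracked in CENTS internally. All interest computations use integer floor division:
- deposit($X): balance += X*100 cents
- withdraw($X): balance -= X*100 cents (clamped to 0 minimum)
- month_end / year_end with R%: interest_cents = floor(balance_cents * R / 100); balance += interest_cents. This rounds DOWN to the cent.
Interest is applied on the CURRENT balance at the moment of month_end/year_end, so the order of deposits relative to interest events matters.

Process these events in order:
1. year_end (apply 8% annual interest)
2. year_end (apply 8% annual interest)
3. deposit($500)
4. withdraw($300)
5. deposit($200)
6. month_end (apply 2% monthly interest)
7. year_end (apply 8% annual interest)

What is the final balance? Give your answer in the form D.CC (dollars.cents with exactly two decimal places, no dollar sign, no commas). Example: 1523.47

Answer: 1083.08

Derivation:
After 1 (year_end (apply 8% annual interest)): balance=$540.00 total_interest=$40.00
After 2 (year_end (apply 8% annual interest)): balance=$583.20 total_interest=$83.20
After 3 (deposit($500)): balance=$1083.20 total_interest=$83.20
After 4 (withdraw($300)): balance=$783.20 total_interest=$83.20
After 5 (deposit($200)): balance=$983.20 total_interest=$83.20
After 6 (month_end (apply 2% monthly interest)): balance=$1002.86 total_interest=$102.86
After 7 (year_end (apply 8% annual interest)): balance=$1083.08 total_interest=$183.08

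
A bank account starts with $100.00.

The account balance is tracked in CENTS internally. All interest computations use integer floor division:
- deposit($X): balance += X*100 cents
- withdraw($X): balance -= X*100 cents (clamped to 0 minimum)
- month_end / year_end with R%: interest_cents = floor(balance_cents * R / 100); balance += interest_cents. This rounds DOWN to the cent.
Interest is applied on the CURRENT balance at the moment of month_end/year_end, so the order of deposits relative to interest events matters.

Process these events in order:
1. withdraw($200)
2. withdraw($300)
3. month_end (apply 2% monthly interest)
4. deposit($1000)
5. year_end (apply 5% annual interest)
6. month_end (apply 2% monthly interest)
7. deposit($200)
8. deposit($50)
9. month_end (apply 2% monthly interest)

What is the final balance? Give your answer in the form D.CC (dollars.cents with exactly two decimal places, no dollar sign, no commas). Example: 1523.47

Answer: 1347.42

Derivation:
After 1 (withdraw($200)): balance=$0.00 total_interest=$0.00
After 2 (withdraw($300)): balance=$0.00 total_interest=$0.00
After 3 (month_end (apply 2% monthly interest)): balance=$0.00 total_interest=$0.00
After 4 (deposit($1000)): balance=$1000.00 total_interest=$0.00
After 5 (year_end (apply 5% annual interest)): balance=$1050.00 total_interest=$50.00
After 6 (month_end (apply 2% monthly interest)): balance=$1071.00 total_interest=$71.00
After 7 (deposit($200)): balance=$1271.00 total_interest=$71.00
After 8 (deposit($50)): balance=$1321.00 total_interest=$71.00
After 9 (month_end (apply 2% monthly interest)): balance=$1347.42 total_interest=$97.42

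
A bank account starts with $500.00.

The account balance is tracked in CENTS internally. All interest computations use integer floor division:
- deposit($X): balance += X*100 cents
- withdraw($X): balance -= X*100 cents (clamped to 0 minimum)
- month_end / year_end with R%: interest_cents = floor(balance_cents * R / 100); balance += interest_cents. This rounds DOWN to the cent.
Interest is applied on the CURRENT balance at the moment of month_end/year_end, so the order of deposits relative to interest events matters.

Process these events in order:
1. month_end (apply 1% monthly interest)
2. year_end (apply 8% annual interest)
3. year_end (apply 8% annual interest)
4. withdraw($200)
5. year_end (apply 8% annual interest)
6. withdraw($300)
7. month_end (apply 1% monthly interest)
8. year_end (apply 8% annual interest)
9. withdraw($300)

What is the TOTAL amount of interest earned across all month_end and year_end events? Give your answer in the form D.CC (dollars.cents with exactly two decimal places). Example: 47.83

Answer: 131.05

Derivation:
After 1 (month_end (apply 1% monthly interest)): balance=$505.00 total_interest=$5.00
After 2 (year_end (apply 8% annual interest)): balance=$545.40 total_interest=$45.40
After 3 (year_end (apply 8% annual interest)): balance=$589.03 total_interest=$89.03
After 4 (withdraw($200)): balance=$389.03 total_interest=$89.03
After 5 (year_end (apply 8% annual interest)): balance=$420.15 total_interest=$120.15
After 6 (withdraw($300)): balance=$120.15 total_interest=$120.15
After 7 (month_end (apply 1% monthly interest)): balance=$121.35 total_interest=$121.35
After 8 (year_end (apply 8% annual interest)): balance=$131.05 total_interest=$131.05
After 9 (withdraw($300)): balance=$0.00 total_interest=$131.05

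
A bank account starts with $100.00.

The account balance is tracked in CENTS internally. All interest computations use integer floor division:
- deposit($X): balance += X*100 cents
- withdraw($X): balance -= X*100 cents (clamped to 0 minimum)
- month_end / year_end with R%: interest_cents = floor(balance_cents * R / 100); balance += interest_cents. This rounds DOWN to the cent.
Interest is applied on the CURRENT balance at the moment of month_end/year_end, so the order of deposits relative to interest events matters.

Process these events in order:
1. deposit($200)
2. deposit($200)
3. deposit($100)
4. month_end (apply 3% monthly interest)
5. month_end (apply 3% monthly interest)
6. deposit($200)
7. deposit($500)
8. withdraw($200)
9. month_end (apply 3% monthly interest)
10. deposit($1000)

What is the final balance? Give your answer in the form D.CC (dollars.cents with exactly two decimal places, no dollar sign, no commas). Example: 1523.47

Answer: 2170.63

Derivation:
After 1 (deposit($200)): balance=$300.00 total_interest=$0.00
After 2 (deposit($200)): balance=$500.00 total_interest=$0.00
After 3 (deposit($100)): balance=$600.00 total_interest=$0.00
After 4 (month_end (apply 3% monthly interest)): balance=$618.00 total_interest=$18.00
After 5 (month_end (apply 3% monthly interest)): balance=$636.54 total_interest=$36.54
After 6 (deposit($200)): balance=$836.54 total_interest=$36.54
After 7 (deposit($500)): balance=$1336.54 total_interest=$36.54
After 8 (withdraw($200)): balance=$1136.54 total_interest=$36.54
After 9 (month_end (apply 3% monthly interest)): balance=$1170.63 total_interest=$70.63
After 10 (deposit($1000)): balance=$2170.63 total_interest=$70.63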